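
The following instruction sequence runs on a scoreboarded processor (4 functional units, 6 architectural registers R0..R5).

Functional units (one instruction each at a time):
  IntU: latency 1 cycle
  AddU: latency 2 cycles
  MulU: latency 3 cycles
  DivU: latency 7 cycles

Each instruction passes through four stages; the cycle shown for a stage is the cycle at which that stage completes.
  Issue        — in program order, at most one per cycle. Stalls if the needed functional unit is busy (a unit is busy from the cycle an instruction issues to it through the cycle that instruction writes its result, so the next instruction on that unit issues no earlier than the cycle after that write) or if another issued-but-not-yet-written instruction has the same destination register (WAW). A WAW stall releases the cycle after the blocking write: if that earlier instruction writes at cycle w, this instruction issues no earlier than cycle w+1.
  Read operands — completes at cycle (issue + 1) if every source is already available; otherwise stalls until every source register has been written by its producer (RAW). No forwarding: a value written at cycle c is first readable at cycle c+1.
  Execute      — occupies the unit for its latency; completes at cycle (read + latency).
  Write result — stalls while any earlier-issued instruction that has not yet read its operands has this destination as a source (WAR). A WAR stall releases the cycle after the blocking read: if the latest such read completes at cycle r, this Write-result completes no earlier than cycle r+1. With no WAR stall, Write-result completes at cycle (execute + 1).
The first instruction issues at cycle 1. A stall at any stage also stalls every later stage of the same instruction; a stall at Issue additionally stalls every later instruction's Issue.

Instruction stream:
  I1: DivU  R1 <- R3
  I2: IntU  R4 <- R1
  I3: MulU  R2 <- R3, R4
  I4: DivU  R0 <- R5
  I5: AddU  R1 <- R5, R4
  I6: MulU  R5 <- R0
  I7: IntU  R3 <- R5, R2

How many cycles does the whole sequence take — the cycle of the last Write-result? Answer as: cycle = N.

I1  is:1  ro:2  ex:9  wr:10
I2  is:2  ro:11  ex:12  wr:13  — RAW R1: wait I1 write@10
I3  is:3  ro:14  ex:17  wr:18  — RAW R4: wait I2 write@13
I4  is:11  ro:12  ex:19  wr:20  — struct: DivU busy until I1 writes@10
I5  is:12  ro:14  ex:16  wr:17  — RAW R4: wait I2 write@13
I6  is:19  ro:21  ex:24  wr:25  — struct: MulU busy until I3 writes@18, RAW R0: wait I4 write@20
I7  is:20  ro:26  ex:27  wr:28  — RAW R5: wait I6 write@25

cycle = 28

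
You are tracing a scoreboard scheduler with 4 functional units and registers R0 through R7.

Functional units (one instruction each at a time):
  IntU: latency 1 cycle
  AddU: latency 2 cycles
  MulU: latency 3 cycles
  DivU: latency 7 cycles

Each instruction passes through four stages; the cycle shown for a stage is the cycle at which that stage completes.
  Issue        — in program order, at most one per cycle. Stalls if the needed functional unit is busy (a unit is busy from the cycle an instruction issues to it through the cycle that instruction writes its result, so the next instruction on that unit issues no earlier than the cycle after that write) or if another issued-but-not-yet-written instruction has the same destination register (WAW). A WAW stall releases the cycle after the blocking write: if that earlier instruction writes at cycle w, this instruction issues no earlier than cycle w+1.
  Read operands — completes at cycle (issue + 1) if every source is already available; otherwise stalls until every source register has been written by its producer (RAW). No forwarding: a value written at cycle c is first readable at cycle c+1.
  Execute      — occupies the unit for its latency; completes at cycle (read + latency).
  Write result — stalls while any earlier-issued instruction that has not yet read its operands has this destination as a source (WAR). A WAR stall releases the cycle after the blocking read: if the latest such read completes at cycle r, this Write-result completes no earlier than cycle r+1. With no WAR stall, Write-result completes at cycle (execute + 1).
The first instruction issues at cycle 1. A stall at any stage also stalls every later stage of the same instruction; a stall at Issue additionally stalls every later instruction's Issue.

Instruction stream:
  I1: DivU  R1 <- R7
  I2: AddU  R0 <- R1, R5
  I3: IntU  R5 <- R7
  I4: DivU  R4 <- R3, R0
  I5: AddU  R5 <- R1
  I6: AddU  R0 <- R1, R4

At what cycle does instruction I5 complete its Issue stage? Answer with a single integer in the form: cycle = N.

I1 -> (1, 2, 9, 10)
I2 -> (2, 11, 13, 14)  // RAW R1: wait I1 write@10
I3 -> (3, 4, 5, 12)  // WAR R5: wait I2 read@11
I4 -> (11, 15, 22, 23)  // struct: DivU busy until I1 writes@10, RAW R0: wait I2 write@14
I5 -> (15, 16, 18, 19)  // struct: AddU busy until I2 writes@14
I6 -> (20, 24, 26, 27)  // struct: AddU busy until I5 writes@19, RAW R4: wait I4 write@23

cycle = 15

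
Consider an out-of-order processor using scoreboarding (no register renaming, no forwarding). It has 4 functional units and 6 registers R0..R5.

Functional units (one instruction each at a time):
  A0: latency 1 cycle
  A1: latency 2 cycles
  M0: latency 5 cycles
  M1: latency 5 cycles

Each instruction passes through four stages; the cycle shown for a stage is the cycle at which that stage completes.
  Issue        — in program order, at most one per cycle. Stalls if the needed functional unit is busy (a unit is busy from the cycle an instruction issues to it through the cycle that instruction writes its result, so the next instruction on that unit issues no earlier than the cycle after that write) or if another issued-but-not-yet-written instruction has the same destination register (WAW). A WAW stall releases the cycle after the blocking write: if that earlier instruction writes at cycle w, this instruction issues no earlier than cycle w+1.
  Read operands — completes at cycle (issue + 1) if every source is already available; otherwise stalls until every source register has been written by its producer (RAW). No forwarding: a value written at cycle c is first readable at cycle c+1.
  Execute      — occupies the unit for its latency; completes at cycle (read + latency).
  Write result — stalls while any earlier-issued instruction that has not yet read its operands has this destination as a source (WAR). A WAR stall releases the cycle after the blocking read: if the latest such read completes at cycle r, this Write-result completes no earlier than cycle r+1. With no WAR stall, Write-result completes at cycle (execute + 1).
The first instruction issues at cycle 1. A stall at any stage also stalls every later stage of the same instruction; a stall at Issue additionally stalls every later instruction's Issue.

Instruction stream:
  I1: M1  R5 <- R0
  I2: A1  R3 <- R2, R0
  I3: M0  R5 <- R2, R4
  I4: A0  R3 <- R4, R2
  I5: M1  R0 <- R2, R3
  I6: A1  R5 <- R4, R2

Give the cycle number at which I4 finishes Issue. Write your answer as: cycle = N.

c1: issue I1 (M1)
c2: I1 read-ops, issue I2 (A1)
c3: I2 read-ops
c5: I2 finished on A1
c6: I2→R3
c7: I1 finished on M1
c8: I1→R5
c9: issue I3 (M0)
c10: I3 read-ops, issue I4 (A0)
c11: I4 read-ops, issue I5 (M1)
c12: I4 finished on A0
c13: I4→R3
c14: I5 read-ops
c15: I3 finished on M0
c16: I3→R5
c17: issue I6 (A1)
c18: I6 read-ops
c19: I5 finished on M1
c20: I5→R0, I6 finished on A1
c21: I6→R5

cycle = 10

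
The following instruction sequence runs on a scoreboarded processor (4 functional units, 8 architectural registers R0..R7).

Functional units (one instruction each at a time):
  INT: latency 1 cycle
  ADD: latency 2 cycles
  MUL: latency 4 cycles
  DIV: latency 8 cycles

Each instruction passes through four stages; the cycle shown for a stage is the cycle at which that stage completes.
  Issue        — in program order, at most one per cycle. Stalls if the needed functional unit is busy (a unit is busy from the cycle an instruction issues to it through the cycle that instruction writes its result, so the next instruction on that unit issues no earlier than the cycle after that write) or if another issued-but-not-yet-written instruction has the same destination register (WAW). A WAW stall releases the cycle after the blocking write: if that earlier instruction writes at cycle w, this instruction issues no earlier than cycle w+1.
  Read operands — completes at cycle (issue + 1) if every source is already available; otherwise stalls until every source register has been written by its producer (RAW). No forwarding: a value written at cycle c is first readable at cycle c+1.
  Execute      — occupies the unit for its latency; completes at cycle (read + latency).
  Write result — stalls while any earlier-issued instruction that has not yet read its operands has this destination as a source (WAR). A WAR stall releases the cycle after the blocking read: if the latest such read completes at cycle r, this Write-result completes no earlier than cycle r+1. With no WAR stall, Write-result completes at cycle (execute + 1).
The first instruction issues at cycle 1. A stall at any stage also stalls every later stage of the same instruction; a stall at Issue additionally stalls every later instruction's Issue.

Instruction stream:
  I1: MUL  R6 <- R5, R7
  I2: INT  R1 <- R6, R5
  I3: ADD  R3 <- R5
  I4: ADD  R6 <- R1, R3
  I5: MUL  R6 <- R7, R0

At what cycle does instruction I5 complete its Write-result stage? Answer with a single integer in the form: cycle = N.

I1  is:1  ro:2  ex:6  wr:7
I2  is:2  ro:8  ex:9  wr:10  — RAW R6: wait I1 write@7
I3  is:3  ro:4  ex:6  wr:7
I4  is:8  ro:11  ex:13  wr:14  — struct: ADD busy until I3 writes@7, RAW R1: wait I2 write@10
I5  is:15  ro:16  ex:20  wr:21  — WAW R6: wait I4 write@14

cycle = 21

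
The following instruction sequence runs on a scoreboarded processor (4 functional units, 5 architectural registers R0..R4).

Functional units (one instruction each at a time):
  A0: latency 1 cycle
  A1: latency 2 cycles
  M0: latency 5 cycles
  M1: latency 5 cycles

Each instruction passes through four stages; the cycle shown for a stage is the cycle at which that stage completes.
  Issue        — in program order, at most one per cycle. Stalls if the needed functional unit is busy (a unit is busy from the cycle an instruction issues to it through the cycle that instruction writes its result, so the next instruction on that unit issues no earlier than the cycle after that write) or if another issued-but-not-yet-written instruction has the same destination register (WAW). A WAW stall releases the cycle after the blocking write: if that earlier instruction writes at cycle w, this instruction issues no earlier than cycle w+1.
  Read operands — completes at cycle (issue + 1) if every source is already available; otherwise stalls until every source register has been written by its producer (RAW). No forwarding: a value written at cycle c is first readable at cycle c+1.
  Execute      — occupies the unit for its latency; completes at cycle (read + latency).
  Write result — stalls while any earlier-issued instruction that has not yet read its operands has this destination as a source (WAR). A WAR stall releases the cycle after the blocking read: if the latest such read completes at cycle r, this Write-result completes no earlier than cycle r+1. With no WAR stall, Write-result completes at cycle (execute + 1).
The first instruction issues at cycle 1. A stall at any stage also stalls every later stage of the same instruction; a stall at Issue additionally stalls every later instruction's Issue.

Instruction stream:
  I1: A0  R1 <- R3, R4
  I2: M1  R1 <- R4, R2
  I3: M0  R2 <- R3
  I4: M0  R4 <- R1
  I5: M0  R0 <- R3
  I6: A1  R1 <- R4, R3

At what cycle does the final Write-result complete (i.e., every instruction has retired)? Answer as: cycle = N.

c1: I1→A0
c2: I1 RO
c3: I1 EX
c4: I1 WR R1
c5: I2→M1
c6: I2 RO | I3→M0
c7: I3 RO
c11: I2 EX
c12: I2 WR R1 | I3 EX
c13: I3 WR R2
c14: I4→M0
c15: I4 RO
c20: I4 EX
c21: I4 WR R4
c22: I5→M0
c23: I5 RO | I6→A1
c24: I6 RO
c26: I6 EX
c27: I6 WR R1
c28: I5 EX
c29: I5 WR R0

cycle = 29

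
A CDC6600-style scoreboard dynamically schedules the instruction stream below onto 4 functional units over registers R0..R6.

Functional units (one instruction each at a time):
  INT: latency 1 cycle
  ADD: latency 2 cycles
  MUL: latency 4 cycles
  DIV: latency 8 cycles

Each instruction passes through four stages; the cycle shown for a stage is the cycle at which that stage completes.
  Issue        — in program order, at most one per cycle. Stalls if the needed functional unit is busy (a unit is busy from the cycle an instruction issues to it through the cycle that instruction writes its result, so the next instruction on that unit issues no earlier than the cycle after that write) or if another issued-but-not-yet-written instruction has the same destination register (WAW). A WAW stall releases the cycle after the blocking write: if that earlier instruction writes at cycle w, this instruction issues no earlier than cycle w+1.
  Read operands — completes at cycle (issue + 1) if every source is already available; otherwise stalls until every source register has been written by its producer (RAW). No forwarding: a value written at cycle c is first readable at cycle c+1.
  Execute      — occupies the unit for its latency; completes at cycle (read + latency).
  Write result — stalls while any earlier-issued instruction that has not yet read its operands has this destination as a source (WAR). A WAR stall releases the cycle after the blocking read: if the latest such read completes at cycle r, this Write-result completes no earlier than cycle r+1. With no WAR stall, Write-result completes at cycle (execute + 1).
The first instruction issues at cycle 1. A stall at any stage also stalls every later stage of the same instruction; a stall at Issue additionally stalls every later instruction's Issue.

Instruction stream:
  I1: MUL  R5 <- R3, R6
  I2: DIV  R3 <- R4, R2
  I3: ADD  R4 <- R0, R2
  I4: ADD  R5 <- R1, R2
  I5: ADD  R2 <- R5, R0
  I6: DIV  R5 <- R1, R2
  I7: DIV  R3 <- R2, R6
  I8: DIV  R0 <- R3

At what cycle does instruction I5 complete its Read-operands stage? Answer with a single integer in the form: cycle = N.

I1: IS=1 RO=2 EX=6 WR=7
I2: IS=2 RO=3 EX=11 WR=12
I3: IS=3 RO=4 EX=6 WR=7
I4: IS=8 RO=9 EX=11 WR=12  [struct: ADD busy until I3 writes@7]
I5: IS=13 RO=14 EX=16 WR=17  [struct: ADD busy until I4 writes@12]
I6: IS=14 RO=18 EX=26 WR=27  [RAW R2: wait I5 write@17]
I7: IS=28 RO=29 EX=37 WR=38  [struct: DIV busy until I6 writes@27]
I8: IS=39 RO=40 EX=48 WR=49  [struct: DIV busy until I7 writes@38]

cycle = 14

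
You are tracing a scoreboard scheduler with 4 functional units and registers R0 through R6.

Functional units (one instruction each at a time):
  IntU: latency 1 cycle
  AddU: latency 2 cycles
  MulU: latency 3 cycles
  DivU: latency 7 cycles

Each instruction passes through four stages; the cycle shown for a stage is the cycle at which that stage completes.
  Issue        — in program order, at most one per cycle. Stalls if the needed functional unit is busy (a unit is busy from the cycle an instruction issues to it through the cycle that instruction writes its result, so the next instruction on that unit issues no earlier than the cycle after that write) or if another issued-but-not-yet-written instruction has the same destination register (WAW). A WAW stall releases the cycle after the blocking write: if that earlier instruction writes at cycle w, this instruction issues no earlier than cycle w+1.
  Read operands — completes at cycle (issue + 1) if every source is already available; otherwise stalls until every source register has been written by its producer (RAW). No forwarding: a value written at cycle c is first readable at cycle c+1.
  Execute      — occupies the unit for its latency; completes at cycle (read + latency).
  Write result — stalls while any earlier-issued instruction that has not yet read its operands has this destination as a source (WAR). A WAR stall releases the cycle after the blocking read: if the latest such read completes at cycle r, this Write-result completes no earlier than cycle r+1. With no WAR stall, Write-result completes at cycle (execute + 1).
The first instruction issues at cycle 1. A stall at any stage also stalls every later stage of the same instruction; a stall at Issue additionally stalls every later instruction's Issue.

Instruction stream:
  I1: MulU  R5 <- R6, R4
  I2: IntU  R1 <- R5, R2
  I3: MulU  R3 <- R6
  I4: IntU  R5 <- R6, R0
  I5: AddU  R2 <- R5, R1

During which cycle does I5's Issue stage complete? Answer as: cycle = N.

cycle = 11

c1: issue I1 (MulU)
c2: I1 read-ops · issue I2 (IntU)
c5: I1 finished on MulU
c6: I1→R5
c7: I2 read-ops · issue I3 (MulU)
c8: I2 finished on IntU · I3 read-ops
c9: I2→R1
c10: issue I4 (IntU)
c11: I3 finished on MulU · I4 read-ops · issue I5 (AddU)
c12: I3→R3 · I4 finished on IntU
c13: I4→R5
c14: I5 read-ops
c16: I5 finished on AddU
c17: I5→R2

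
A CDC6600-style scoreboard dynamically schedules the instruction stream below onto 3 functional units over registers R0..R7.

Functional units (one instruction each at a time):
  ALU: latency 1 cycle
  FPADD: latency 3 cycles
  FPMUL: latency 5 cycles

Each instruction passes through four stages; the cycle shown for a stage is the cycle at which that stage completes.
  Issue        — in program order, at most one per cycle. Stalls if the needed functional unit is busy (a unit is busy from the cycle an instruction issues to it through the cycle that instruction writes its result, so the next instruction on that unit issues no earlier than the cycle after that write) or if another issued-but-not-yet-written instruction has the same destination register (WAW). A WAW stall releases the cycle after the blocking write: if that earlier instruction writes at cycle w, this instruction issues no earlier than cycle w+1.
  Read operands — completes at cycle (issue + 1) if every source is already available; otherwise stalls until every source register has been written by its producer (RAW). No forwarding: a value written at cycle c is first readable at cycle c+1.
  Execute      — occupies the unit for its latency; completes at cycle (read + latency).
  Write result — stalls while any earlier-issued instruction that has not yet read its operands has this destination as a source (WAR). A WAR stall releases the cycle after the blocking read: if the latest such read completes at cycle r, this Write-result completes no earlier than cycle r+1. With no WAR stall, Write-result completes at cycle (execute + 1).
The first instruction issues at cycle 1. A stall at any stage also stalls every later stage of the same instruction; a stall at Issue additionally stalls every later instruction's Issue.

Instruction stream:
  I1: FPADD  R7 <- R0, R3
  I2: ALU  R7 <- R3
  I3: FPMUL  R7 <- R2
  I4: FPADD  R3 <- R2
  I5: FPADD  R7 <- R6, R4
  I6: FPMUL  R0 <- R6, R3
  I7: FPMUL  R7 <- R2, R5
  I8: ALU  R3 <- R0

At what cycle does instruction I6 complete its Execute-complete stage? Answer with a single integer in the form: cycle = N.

cycle = 26

I1: IS=1 RO=2 EX=5 WR=6
I2: IS=7 RO=8 EX=9 WR=10  [WAW R7: wait I1 write@6]
I3: IS=11 RO=12 EX=17 WR=18  [WAW R7: wait I2 write@10]
I4: IS=12 RO=13 EX=16 WR=17
I5: IS=19 RO=20 EX=23 WR=24  [WAW R7: wait I3 write@18]
I6: IS=20 RO=21 EX=26 WR=27
I7: IS=28 RO=29 EX=34 WR=35  [struct: FPMUL busy until I6 writes@27]
I8: IS=29 RO=30 EX=31 WR=32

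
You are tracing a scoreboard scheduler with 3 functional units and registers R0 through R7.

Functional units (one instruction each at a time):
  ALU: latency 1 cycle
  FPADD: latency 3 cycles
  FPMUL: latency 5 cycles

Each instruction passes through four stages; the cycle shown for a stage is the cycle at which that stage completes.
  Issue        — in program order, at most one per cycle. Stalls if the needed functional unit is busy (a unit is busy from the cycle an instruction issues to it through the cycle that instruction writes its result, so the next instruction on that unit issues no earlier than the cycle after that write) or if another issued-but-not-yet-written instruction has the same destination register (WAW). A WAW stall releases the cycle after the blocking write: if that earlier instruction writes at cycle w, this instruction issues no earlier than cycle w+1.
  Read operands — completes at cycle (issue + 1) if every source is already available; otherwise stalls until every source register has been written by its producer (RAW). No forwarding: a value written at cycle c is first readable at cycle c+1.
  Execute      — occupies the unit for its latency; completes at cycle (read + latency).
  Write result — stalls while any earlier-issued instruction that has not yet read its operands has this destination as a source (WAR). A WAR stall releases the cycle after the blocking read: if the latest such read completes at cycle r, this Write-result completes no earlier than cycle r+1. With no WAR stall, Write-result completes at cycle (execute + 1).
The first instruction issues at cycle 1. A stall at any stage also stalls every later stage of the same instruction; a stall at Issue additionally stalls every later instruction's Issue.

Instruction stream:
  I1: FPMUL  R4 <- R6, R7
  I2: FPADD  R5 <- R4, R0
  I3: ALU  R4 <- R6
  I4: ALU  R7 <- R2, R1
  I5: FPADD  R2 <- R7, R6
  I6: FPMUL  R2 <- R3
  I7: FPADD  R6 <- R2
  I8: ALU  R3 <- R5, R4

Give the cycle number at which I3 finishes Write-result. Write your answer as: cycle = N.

[I1] 1/2/7/8
[I2] 2/9/12/13  (RAW R4: wait I1 write@8)
[I3] 9/10/11/12  (WAW R4: wait I1 write@8)
[I4] 13/14/15/16  (struct: ALU busy until I3 writes@12)
[I5] 14/17/20/21  (RAW R7: wait I4 write@16)
[I6] 22/23/28/29  (WAW R2: wait I5 write@21)
[I7] 23/30/33/34  (RAW R2: wait I6 write@29)
[I8] 24/25/26/27

cycle = 12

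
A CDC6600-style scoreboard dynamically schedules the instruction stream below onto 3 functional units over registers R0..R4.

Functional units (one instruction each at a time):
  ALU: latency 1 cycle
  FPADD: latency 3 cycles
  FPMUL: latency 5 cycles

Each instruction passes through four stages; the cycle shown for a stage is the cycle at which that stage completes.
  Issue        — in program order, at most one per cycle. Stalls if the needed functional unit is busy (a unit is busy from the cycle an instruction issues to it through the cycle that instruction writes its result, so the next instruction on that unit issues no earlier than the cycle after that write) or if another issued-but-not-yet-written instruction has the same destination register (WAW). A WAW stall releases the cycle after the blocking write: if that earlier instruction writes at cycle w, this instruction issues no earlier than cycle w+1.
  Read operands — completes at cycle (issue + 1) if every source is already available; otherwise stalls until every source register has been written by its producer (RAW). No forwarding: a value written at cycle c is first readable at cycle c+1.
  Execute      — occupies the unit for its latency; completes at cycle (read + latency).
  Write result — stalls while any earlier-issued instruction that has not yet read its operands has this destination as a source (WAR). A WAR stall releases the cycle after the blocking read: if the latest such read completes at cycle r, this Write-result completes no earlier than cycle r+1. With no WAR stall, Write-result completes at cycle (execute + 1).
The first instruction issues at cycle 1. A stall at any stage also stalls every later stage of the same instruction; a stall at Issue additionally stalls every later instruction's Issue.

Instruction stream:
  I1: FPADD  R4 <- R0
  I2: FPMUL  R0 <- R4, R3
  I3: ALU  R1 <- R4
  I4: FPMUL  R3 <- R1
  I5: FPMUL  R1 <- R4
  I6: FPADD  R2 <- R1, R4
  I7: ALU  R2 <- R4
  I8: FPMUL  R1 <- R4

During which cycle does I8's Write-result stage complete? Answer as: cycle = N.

cycle = 43

I1  is:1  ro:2  ex:5  wr:6
I2  is:2  ro:7  ex:12  wr:13  — RAW R4: wait I1 write@6
I3  is:3  ro:7  ex:8  wr:9  — RAW R4: wait I1 write@6
I4  is:14  ro:15  ex:20  wr:21  — struct: FPMUL busy until I2 writes@13
I5  is:22  ro:23  ex:28  wr:29  — struct: FPMUL busy until I4 writes@21
I6  is:23  ro:30  ex:33  wr:34  — RAW R1: wait I5 write@29
I7  is:35  ro:36  ex:37  wr:38  — WAW R2: wait I6 write@34
I8  is:36  ro:37  ex:42  wr:43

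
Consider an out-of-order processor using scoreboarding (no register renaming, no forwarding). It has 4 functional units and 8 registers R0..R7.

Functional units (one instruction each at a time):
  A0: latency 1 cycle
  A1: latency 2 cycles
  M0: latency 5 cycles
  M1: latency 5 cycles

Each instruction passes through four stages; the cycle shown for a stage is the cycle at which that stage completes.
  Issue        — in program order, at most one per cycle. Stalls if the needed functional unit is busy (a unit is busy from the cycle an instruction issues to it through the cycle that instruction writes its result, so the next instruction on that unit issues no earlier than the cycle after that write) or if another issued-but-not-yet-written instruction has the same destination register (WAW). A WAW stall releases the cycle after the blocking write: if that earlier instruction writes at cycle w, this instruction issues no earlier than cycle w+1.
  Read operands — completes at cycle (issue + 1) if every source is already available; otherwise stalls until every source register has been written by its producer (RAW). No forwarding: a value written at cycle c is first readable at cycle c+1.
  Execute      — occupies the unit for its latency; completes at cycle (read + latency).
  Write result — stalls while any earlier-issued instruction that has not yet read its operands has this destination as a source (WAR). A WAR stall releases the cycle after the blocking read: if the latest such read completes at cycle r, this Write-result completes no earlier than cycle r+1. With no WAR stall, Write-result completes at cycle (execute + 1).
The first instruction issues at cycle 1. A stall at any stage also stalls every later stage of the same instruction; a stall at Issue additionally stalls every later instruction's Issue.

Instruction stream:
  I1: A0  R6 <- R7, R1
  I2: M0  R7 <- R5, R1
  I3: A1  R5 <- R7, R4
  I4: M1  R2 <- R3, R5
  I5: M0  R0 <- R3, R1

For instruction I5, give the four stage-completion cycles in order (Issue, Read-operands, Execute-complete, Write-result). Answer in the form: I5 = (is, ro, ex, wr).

I5 = (10, 11, 16, 17)

1) issue 1, read 2, done 3, write 4
2) issue 2, read 3, done 8, write 9
3) issue 3, read 10, done 12, write 13  <RAW R7: wait I2 write@9>
4) issue 4, read 14, done 19, write 20  <RAW R5: wait I3 write@13>
5) issue 10, read 11, done 16, write 17  <struct: M0 busy until I2 writes@9>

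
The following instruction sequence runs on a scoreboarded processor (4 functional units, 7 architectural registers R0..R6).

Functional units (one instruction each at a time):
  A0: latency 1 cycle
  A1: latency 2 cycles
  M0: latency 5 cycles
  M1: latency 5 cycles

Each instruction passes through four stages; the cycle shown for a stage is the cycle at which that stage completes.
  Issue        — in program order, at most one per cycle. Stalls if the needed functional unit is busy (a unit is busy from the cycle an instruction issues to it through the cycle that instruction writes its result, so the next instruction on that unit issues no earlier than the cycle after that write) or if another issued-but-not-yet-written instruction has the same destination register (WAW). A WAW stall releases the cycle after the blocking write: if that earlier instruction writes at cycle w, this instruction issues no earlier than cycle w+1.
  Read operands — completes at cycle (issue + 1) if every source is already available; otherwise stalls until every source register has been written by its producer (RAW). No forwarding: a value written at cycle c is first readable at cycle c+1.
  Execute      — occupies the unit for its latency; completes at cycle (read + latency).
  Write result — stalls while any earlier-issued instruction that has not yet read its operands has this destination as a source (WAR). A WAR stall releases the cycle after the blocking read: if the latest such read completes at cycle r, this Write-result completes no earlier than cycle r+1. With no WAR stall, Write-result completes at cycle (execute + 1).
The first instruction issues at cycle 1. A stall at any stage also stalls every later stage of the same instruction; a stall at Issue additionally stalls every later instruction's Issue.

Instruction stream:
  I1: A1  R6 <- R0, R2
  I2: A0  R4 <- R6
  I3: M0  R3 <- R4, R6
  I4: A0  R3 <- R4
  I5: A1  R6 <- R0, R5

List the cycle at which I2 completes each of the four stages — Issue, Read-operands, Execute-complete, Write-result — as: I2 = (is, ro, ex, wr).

I2 = (2, 6, 7, 8)

cycle 1: I1→A1
cycle 2: I1 RO; I2→A0
cycle 3: I3→M0
cycle 4: I1 EX
cycle 5: I1 WR R6
cycle 6: I2 RO
cycle 7: I2 EX
cycle 8: I2 WR R4
cycle 9: I3 RO
cycle 14: I3 EX
cycle 15: I3 WR R3
cycle 16: I4→A0
cycle 17: I4 RO; I5→A1
cycle 18: I4 EX; I5 RO
cycle 19: I4 WR R3
cycle 20: I5 EX
cycle 21: I5 WR R6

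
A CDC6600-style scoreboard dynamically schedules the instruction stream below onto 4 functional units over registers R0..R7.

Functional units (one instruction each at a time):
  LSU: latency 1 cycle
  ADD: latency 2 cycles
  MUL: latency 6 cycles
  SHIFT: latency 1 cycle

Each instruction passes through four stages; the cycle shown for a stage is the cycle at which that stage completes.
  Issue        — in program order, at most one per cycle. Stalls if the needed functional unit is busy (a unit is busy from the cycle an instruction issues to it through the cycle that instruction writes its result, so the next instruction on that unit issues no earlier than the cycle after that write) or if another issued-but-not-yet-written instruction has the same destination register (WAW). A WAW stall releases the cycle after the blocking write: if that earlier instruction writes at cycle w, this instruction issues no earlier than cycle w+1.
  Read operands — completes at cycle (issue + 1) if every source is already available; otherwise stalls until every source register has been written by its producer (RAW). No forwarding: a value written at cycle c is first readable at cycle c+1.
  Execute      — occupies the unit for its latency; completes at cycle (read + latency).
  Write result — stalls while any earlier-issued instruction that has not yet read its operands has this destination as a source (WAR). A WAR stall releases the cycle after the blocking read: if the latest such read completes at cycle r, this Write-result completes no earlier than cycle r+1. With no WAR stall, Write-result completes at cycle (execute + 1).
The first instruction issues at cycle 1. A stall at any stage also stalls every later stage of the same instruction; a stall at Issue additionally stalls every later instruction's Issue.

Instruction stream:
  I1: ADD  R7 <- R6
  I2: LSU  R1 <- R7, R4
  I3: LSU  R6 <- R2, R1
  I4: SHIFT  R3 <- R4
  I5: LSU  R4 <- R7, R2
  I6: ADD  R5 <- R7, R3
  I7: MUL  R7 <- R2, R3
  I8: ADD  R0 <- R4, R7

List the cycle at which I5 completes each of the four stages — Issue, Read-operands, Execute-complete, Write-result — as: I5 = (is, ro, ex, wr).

[I1] 1/2/4/5
[I2] 2/6/7/8  (RAW R7: wait I1 write@5)
[I3] 9/10/11/12  (struct: LSU busy until I2 writes@8)
[I4] 10/11/12/13
[I5] 13/14/15/16  (struct: LSU busy until I3 writes@12)
[I6] 14/15/17/18
[I7] 15/16/22/23
[I8] 19/24/26/27  (struct: ADD busy until I6 writes@18; RAW R7: wait I7 write@23)

I5 = (13, 14, 15, 16)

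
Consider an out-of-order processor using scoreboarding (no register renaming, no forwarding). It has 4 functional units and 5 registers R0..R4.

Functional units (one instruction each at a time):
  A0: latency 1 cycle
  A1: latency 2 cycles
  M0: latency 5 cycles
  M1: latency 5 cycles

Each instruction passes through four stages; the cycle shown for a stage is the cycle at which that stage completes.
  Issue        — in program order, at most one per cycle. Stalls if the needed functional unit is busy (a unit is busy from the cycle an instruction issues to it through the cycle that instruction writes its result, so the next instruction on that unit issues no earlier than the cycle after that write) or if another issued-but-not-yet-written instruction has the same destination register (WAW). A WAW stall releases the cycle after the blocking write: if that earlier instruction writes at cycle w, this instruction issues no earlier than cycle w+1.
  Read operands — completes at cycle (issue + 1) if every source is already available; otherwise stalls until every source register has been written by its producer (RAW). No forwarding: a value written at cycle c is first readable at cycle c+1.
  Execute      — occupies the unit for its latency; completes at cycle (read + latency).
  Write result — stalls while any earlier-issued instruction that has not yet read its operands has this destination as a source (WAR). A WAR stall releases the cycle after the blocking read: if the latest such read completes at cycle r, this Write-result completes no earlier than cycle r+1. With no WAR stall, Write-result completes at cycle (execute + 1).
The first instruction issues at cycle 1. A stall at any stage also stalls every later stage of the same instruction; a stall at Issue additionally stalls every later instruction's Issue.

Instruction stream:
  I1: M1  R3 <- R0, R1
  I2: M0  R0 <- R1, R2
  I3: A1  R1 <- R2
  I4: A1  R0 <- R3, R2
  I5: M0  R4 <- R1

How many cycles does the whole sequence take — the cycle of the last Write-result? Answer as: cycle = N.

cycle = 18

c1: I1 dispatched to M1
c2: I1 operands ready · I2 dispatched to M0
c3: I2 operands ready · I3 dispatched to A1
c4: I3 operands ready
c6: I3 complete
c7: I1 complete · R1←I3
c8: R3←I1 · I2 complete
c9: R0←I2
c10: I4 dispatched to A1
c11: I4 operands ready · I5 dispatched to M0
c12: I5 operands ready
c13: I4 complete
c14: R0←I4
c17: I5 complete
c18: R4←I5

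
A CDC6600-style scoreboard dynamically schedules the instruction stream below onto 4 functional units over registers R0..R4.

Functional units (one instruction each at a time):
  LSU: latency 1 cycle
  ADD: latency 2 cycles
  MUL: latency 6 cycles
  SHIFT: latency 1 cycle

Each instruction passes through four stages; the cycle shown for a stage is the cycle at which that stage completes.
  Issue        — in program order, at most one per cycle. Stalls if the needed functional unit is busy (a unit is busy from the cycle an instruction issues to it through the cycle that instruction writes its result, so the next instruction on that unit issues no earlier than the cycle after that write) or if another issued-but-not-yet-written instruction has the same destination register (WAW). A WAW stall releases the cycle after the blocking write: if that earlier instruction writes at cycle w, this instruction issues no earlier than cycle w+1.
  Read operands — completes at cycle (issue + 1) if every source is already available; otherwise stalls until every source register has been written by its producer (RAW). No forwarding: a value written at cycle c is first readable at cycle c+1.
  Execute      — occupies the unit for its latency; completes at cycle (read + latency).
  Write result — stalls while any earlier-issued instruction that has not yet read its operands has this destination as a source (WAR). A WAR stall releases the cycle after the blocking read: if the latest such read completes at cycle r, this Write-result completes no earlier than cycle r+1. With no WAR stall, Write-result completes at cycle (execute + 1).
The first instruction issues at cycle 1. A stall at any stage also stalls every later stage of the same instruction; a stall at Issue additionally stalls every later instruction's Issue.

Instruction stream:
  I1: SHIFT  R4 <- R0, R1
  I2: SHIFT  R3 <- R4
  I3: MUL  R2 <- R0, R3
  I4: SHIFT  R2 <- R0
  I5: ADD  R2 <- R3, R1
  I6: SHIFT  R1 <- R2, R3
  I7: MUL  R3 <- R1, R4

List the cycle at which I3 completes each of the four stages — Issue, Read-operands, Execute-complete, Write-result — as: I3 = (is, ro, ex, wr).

I3 = (6, 9, 15, 16)

cycle 1: issue I1 (SHIFT)
cycle 2: I1 read-ops
cycle 3: I1 finished on SHIFT
cycle 4: I1→R4
cycle 5: issue I2 (SHIFT)
cycle 6: I2 read-ops; issue I3 (MUL)
cycle 7: I2 finished on SHIFT
cycle 8: I2→R3
cycle 9: I3 read-ops
cycle 15: I3 finished on MUL
cycle 16: I3→R2
cycle 17: issue I4 (SHIFT)
cycle 18: I4 read-ops
cycle 19: I4 finished on SHIFT
cycle 20: I4→R2
cycle 21: issue I5 (ADD)
cycle 22: I5 read-ops; issue I6 (SHIFT)
cycle 23: issue I7 (MUL)
cycle 24: I5 finished on ADD
cycle 25: I5→R2
cycle 26: I6 read-ops
cycle 27: I6 finished on SHIFT
cycle 28: I6→R1
cycle 29: I7 read-ops
cycle 35: I7 finished on MUL
cycle 36: I7→R3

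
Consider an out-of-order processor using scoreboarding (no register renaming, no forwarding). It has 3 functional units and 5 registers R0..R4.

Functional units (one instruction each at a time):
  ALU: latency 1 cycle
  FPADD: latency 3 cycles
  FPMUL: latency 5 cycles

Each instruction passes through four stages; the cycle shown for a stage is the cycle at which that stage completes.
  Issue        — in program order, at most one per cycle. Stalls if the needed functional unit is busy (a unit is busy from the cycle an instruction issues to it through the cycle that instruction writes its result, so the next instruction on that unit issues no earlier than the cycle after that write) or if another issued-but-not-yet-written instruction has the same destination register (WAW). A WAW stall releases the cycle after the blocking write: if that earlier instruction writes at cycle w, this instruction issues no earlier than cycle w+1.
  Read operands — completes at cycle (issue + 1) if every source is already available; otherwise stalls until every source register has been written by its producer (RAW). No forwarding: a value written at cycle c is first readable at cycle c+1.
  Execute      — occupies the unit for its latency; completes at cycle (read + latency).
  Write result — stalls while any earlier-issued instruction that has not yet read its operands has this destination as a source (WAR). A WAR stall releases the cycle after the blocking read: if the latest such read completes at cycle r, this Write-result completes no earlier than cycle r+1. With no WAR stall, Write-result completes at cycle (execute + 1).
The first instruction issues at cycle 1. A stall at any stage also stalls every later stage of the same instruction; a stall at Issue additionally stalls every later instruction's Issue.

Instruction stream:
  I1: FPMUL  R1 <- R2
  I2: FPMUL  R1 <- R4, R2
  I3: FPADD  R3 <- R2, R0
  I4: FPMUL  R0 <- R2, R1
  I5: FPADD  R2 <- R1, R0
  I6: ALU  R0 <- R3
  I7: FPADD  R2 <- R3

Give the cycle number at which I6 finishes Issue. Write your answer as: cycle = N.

cycle = 25

c1: I1 dispatched to FPMUL
c2: I1 operands ready
c7: I1 complete
c8: R1←I1
c9: I2 dispatched to FPMUL
c10: I2 operands ready, I3 dispatched to FPADD
c11: I3 operands ready
c14: I3 complete
c15: I2 complete, R3←I3
c16: R1←I2
c17: I4 dispatched to FPMUL
c18: I4 operands ready, I5 dispatched to FPADD
c23: I4 complete
c24: R0←I4
c25: I5 operands ready, I6 dispatched to ALU
c26: I6 operands ready
c27: I6 complete
c28: I5 complete, R0←I6
c29: R2←I5
c30: I7 dispatched to FPADD
c31: I7 operands ready
c34: I7 complete
c35: R2←I7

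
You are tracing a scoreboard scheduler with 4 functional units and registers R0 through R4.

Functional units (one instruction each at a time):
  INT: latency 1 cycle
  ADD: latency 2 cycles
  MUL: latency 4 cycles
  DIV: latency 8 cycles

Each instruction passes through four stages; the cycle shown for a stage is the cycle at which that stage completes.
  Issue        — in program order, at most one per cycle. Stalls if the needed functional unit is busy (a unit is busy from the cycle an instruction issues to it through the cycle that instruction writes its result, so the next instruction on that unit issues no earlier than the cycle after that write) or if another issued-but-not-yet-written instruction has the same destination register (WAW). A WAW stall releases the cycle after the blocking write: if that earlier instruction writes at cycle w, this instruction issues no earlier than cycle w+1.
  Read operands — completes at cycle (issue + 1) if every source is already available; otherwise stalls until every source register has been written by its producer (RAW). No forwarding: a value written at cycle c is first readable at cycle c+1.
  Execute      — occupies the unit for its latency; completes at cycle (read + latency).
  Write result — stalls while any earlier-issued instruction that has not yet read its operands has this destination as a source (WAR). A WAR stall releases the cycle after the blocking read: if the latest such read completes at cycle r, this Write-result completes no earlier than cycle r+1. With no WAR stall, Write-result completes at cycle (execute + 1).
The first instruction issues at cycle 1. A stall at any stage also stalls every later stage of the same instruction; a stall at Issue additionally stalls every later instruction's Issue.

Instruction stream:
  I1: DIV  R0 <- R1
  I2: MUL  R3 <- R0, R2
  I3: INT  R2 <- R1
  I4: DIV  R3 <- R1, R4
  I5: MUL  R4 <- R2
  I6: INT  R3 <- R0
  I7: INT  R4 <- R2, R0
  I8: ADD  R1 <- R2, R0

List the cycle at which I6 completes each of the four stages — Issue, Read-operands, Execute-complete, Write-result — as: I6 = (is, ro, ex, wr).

I6 = (29, 30, 31, 32)

t=1  issue I1 (DIV)
t=2  I1 read-ops · issue I2 (MUL)
t=3  issue I3 (INT)
t=4  I3 read-ops
t=5  I3 finished on INT
t=10  I1 finished on DIV
t=11  I1→R0
t=12  I2 read-ops
t=13  I3→R2
t=16  I2 finished on MUL
t=17  I2→R3
t=18  issue I4 (DIV)
t=19  I4 read-ops · issue I5 (MUL)
t=20  I5 read-ops
t=24  I5 finished on MUL
t=25  I5→R4
t=27  I4 finished on DIV
t=28  I4→R3
t=29  issue I6 (INT)
t=30  I6 read-ops
t=31  I6 finished on INT
t=32  I6→R3
t=33  issue I7 (INT)
t=34  I7 read-ops · issue I8 (ADD)
t=35  I7 finished on INT · I8 read-ops
t=36  I7→R4
t=37  I8 finished on ADD
t=38  I8→R1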